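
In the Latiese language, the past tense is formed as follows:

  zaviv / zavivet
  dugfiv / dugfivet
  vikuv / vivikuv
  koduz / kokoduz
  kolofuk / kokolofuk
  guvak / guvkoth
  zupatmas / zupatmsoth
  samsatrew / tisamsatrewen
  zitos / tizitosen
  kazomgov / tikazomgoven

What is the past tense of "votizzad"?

"votizzad" has last vowel 'a'. The stems whose last vowel is 'a' (guvak → guvkoth, zupatmas → zupatmsoth) delete the last vowel and add -oth.
So votizzad → votizzdoth.

votizzdoth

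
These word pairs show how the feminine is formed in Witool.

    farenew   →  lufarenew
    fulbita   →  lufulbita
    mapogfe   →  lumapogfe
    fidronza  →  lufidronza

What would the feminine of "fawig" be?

lufawig

Every pair shown (farenew → lufarenew, fulbita → lufulbita, mapogfe → lumapogfe, …) follows the same rule: add the prefix lu-.
So fawig → lufawig.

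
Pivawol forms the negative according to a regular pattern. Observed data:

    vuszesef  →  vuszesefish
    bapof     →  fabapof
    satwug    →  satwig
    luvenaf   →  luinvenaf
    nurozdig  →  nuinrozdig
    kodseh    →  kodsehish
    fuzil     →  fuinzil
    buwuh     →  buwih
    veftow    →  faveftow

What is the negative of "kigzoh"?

fakigzoh

"kigzoh" has last vowel 'o'. The stems whose last vowel is 'o' (veftow → faveftow, bapof → fabapof) add the prefix fa-.
So kigzoh → fakigzoh.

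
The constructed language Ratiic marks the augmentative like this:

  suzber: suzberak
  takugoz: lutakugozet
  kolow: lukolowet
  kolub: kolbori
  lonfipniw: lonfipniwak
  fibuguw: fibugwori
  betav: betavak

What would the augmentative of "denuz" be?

kolow and fibuguw both end in -w yet inflect differently (lukolowet, fibugwori), so the final letter is not what conditions the rule; the last vowel is.
"denuz" has last vowel 'u'. The stems whose last vowel is 'u' (fibuguw → fibugwori, kolub → kolbori) delete the last vowel and add -ori.
The other patterns: stems whose last vowel is 'o' add lu- … -et around the stem; stems whose last vowel is 'a', 'e' or 'i' add -ak.
So denuz → denzori.

denzori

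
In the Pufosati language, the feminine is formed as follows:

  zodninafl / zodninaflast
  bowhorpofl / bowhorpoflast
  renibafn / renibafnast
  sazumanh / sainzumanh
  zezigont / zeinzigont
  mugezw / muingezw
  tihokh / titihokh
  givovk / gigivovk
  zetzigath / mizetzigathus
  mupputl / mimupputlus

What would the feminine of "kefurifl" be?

sazumanh and tihokh both end in -h yet inflect differently (sainzumanh, titihokh), so the final letter is not what conditions the rule; the second-to-last letter is.
"kefurifl" has second-to-last letter 'f'. The stems whose second-to-last letter is 'f' (zodninafl → zodninaflast, bowhorpofl → bowhorpoflast, renibafn → renibafnast) add -ast.
So kefurifl → kefuriflast.

kefuriflast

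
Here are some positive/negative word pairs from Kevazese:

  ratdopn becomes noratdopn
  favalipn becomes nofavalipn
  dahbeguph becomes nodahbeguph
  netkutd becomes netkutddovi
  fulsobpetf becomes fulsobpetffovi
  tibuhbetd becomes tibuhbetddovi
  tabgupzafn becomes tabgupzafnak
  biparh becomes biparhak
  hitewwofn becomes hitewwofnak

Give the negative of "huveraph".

nohuveraph

ratdopn and tabgupzafn both end in -n yet inflect differently (noratdopn, tabgupzafnak), so the final letter is not what conditions the rule; the second-to-last letter is.
"huveraph" has second-to-last letter 'p'. The stems whose second-to-last letter is 'p' (ratdopn → noratdopn, favalipn → nofavalipn, dahbeguph → nodahbeguph) add the prefix no-.
The other patterns: stems whose second-to-last letter is 't' double the final consonant and add -ovi; stems whose second-to-last letter is 'f' or 'r' add -ak.
So huveraph → nohuveraph.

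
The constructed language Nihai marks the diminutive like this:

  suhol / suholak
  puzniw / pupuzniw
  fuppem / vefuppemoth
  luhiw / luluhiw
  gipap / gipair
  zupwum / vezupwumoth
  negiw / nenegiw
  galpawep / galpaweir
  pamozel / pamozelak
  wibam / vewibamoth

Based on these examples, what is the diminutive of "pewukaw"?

"pewukaw" ends in -w. The stems ending in -w (luhiw → luluhiw, puzniw → pupuzniw, negiw → nenegiw) repeat the first consonant+vowel as a prefix.
So pewukaw → pepewukaw.

pepewukaw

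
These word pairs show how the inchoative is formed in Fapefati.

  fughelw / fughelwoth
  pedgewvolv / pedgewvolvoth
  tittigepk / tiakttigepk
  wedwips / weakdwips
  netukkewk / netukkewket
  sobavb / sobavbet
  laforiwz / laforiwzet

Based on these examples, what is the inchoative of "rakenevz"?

"rakenevz" has second-to-last letter 'v'. The one such stem in the data (sobavb → sobavbet) adds -et, so the same rule applies.
So rakenevz → rakenevzet.

rakenevzet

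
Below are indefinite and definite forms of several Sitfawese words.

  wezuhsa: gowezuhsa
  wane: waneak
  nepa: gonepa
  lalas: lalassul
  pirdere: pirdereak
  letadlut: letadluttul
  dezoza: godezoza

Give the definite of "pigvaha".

"pigvaha" ends in -a. The stems ending in -a (nepa → gonepa, wezuhsa → gowezuhsa, dezoza → godezoza) add the prefix go-.
The other patterns: stems ending in -e add -ak; stems ending in -s or -t double the final consonant and add -ul.
So pigvaha → gopigvaha.

gopigvaha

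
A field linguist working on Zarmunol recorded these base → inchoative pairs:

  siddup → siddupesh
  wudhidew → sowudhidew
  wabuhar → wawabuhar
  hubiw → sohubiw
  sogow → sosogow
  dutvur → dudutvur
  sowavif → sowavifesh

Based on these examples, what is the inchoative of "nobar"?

nonobar

sowavif and hubiw both have last vowel 'i' yet inflect differently (sowavifesh, sohubiw), so the last vowel is not what conditions the rule; the final letter is.
"nobar" ends in -r. The stems ending in -r (wabuhar → wawabuhar, dutvur → dudutvur) repeat the first consonant+vowel as a prefix.
The other patterns: stems ending in -f or -p add -esh; stems ending in -w add the prefix so-.
So nobar → nonobar.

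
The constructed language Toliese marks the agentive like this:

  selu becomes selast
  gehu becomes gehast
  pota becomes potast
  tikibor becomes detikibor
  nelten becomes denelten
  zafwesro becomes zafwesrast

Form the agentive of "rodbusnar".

tikibor and zafwesro both have last vowel 'o' yet inflect differently (detikibor, zafwesrast), so the last vowel is not what conditions the rule; whether the stem ends in a vowel or a consonant is.
"rodbusnar" ends in a consonant. The stems ending in a consonant (nelten → denelten, tikibor → detikibor) add the prefix de-.
The other pattern: stems ending in a vowel drop the final letter and add -ast.
So rodbusnar → derodbusnar.

derodbusnar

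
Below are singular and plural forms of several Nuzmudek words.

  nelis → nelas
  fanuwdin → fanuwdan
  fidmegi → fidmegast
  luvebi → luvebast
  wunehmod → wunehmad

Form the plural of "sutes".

fidmegi and fanuwdin both have last vowel 'i' yet inflect differently (fidmegast, fanuwdan), so the last vowel is not what conditions the rule; whether the stem ends in a vowel or a consonant is.
"sutes" ends in a consonant. The stems ending in a consonant (fanuwdin → fanuwdan, nelis → nelas, wunehmod → wunehmad) change the last vowel to 'a'.
The other pattern: stems ending in a vowel drop the final letter and add -ast.
So sutes → sutas.

sutas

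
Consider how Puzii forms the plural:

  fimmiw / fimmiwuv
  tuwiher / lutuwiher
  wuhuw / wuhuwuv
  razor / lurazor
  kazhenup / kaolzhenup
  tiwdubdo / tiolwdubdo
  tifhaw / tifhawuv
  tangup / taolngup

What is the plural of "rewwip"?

wuhuw and tangup both have last vowel 'u' yet inflect differently (wuhuwuv, taolngup), so the last vowel is not what conditions the rule; the final letter is.
"rewwip" ends in -p. The stems ending in -p (tangup → taolngup, kazhenup → kaolzhenup) insert -ol- after the first vowel.
So rewwip → reolwwip.

reolwwip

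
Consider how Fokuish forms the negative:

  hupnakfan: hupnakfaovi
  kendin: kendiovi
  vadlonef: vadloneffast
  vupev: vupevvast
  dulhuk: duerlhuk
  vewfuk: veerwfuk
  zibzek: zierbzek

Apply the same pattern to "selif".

seliffast

"selif" ends in -f. The one such stem in the data (vadlonef → vadloneffast) doubles the final consonant and adds -ast (as does vupev), so the same rule applies.
So selif → seliffast.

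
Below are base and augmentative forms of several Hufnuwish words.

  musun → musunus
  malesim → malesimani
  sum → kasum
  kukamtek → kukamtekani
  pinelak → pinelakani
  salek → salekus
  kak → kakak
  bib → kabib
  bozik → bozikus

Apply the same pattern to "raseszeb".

kak and bozik both end in -k yet inflect differently (kakak, bozikus), so the final letter is not what conditions the rule; the number of vowels is.
"raseszeb" has 3 vowels. The stems with 3 vowels (malesim → malesimani, kukamtek → kukamtekani, pinelak → pinelakani) add -ani.
So raseszeb → raseszebani.

raseszebani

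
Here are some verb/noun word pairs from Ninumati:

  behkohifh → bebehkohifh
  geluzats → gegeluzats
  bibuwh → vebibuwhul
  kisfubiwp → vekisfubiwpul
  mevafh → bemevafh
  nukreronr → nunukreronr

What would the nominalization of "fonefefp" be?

befonefefp

mevafh and bibuwh both end in -h yet inflect differently (bemevafh, vebibuwhul), so the final letter is not what conditions the rule; the second-to-last letter is.
"fonefefp" has second-to-last letter 'f'. The stems whose second-to-last letter is 'f' (mevafh → bemevafh, behkohifh → bebehkohifh) add the prefix be-.
So fonefefp → befonefefp.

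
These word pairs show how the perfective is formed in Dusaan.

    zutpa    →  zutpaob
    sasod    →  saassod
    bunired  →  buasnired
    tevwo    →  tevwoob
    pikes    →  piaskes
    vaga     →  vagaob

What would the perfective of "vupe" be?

"vupe" ends in a vowel. The stems ending in a vowel (tevwo → tevwoob, zutpa → zutpaob, vaga → vagaob) add -ob.
So vupe → vupeob.

vupeob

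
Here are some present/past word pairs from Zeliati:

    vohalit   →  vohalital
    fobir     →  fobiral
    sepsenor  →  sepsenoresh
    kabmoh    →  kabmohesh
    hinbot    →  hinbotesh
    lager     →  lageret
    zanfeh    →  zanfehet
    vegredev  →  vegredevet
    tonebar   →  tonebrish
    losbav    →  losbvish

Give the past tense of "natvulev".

"natvulev" has last vowel 'e'. The stems whose last vowel is 'e' (lager → lageret, zanfeh → zanfehet, vegredev → vegredevet) add -et.
The other patterns: stems whose last vowel is 'i' add -al; stems whose last vowel is 'o' add -esh; stems whose last vowel is 'a' delete the last vowel and add -ish.
So natvulev → natvulevet.

natvulevet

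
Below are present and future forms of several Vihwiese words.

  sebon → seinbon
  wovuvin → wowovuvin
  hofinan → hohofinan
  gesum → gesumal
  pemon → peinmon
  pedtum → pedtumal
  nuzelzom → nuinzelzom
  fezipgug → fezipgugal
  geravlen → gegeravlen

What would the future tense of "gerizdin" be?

pedtum and nuzelzom both end in -m yet inflect differently (pedtumal, nuinzelzom), so the final letter is not what conditions the rule; the last vowel is.
"gerizdin" has last vowel 'i'. The one such stem in the data (wovuvin → wowovuvin) repeats the first consonant+vowel as a prefix (as do hofinan, geravlen), so the same rule applies.
So gerizdin → gegerizdin.

gegerizdin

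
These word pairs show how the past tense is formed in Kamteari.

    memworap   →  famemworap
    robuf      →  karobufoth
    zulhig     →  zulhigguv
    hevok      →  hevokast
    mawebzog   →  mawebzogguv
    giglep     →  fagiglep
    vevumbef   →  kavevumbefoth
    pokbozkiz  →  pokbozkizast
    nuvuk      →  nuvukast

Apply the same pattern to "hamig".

giglep and vevumbef both have last vowel 'e' yet inflect differently (fagiglep, kavevumbefoth), so the last vowel is not what conditions the rule; the final letter is.
"hamig" ends in -g. The stems ending in -g (zulhig → zulhigguv, mawebzog → mawebzogguv) double the final consonant and add -uv.
The other patterns: stems ending in -p add the prefix fa-; stems ending in -f add ka- … -oth around the stem; stems ending in -k or -z add -ast.
So hamig → hamigguv.

hamigguv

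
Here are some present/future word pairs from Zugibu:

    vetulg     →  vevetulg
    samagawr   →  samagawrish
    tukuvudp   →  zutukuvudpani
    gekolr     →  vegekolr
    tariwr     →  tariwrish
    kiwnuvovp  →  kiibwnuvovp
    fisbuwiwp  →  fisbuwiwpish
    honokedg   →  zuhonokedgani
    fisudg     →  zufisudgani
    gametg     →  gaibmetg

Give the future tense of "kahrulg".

vekahrulg

"kahrulg" has second-to-last letter 'l'. The stems whose second-to-last letter is 'l' (gekolr → vegekolr, vetulg → vevetulg) add the prefix ve-.
The other patterns: stems whose second-to-last letter is 'w' add -ish; stems whose second-to-last letter is 'd' add zu- … -ani around the stem; stems whose second-to-last letter is 't' or 'v' insert -ib- after the first vowel.
So kahrulg → vekahrulg.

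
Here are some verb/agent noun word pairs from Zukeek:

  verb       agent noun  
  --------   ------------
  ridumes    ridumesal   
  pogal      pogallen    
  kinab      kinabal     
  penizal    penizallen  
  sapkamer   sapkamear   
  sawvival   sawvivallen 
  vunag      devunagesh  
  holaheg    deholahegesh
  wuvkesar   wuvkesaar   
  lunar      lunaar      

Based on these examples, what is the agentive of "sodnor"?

vunag and wuvkesar both have last vowel 'a' yet inflect differently (devunagesh, wuvkesaar), so the last vowel is not what conditions the rule; the final letter is.
"sodnor" ends in -r. The stems ending in -r (wuvkesar → wuvkesaar, sapkamer → sapkamear, lunar → lunaar) drop the final letter and add -ar.
So sodnor → sodnoar.

sodnoar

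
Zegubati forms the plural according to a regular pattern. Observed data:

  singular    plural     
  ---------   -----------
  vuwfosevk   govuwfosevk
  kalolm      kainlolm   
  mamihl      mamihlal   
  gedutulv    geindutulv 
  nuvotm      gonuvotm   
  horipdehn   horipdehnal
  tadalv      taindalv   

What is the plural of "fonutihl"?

"fonutihl" has second-to-last letter 'h'. The stems whose second-to-last letter is 'h' (mamihl → mamihlal, horipdehn → horipdehnal) add -al.
The other patterns: stems whose second-to-last letter is 'l' insert -in- after the first vowel; stems whose second-to-last letter is 't' or 'v' add the prefix go-.
So fonutihl → fonutihlal.

fonutihlal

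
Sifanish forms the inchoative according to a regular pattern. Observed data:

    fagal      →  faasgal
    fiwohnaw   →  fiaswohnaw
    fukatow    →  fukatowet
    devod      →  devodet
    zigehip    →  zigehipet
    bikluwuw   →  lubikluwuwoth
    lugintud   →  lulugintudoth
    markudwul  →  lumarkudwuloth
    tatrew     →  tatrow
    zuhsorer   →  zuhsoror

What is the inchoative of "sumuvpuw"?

fiwohnaw and fukatow both end in -w yet inflect differently (fiaswohnaw, fukatowet), so the final letter is not what conditions the rule; the last vowel is.
"sumuvpuw" has last vowel 'u'. The stems whose last vowel is 'u' (bikluwuw → lubikluwuwoth, lugintud → lulugintudoth, markudwul → lumarkudwuloth) add lu- … -oth around the stem.
The other patterns: stems whose last vowel is 'a' insert -as- after the first vowel; stems whose last vowel is 'i' or 'o' add -et; stems whose last vowel is 'e' change the last vowel to 'o'.
So sumuvpuw → lusumuvpuwoth.

lusumuvpuwoth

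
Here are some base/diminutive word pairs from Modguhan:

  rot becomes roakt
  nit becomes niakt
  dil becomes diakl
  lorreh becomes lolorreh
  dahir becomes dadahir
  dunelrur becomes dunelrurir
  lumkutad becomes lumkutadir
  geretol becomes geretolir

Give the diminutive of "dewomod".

dahir and dunelrur both end in -r yet inflect differently (dadahir, dunelrurir), so the final letter is not what conditions the rule; the number of vowels is.
"dewomod" has 3 vowels. The stems with 3 vowels (dunelrur → dunelrurir, lumkutad → lumkutadir, geretol → geretolir) add -ir.
The other patterns: stems with 1 vowel insert -ak- after the first vowel; stems with 2 vowels repeat the first consonant+vowel as a prefix.
So dewomod → dewomodir.

dewomodir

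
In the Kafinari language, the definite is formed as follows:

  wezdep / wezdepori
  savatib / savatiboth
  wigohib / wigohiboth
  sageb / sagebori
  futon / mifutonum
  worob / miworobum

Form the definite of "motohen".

"motohen" has last vowel 'e'. The stems whose last vowel is 'e' (wezdep → wezdepori, sageb → sagebori) add -ori.
The other patterns: stems whose last vowel is 'o' add mi- … -um around the stem; stems whose last vowel is 'i' add -oth.
So motohen → motohenori.

motohenori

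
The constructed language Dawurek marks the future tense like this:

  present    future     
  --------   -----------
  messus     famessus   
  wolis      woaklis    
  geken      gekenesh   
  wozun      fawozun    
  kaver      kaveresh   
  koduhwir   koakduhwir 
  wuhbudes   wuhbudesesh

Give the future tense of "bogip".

wolis and wuhbudes both end in -s yet inflect differently (woaklis, wuhbudesesh), so the final letter is not what conditions the rule; the last vowel is.
"bogip" has last vowel 'i'. The stems whose last vowel is 'i' (koduhwir → koakduhwir, wolis → woaklis) insert -ak- after the first vowel.
The other patterns: stems whose last vowel is 'e' add -esh; stems whose last vowel is 'u' add the prefix fa-.
So bogip → boakgip.

boakgip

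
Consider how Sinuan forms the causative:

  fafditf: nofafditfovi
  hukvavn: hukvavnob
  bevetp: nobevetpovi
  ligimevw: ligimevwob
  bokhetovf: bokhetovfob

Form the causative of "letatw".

noletatwovi

fafditf and bokhetovf both end in -f yet inflect differently (nofafditfovi, bokhetovfob), so the final letter is not what conditions the rule; the second-to-last letter is.
"letatw" has second-to-last letter 't'. The stems whose second-to-last letter is 't' (fafditf → nofafditfovi, bevetp → nobevetpovi) add no- … -ovi around the stem.
The other pattern: stems whose second-to-last letter is 'v' add -ob.
So letatw → noletatwovi.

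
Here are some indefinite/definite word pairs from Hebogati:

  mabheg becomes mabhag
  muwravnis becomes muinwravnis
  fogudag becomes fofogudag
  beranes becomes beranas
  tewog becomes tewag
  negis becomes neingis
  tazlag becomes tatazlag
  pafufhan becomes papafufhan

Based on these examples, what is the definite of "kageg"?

kagag

fogudag and tewog both end in -g yet inflect differently (fofogudag, tewag), so the final letter is not what conditions the rule; the last vowel is.
"kageg" has last vowel 'e'. The stems whose last vowel is 'e' (mabheg → mabhag, beranes → beranas) change the last vowel to 'a'.
So kageg → kagag.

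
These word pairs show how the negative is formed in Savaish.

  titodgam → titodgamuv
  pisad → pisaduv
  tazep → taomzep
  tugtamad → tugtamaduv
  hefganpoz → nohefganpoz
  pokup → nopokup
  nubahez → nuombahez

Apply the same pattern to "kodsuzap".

tazep and pokup both end in -p yet inflect differently (taomzep, nopokup), so the final letter is not what conditions the rule; the last vowel is.
"kodsuzap" has last vowel 'a'. The stems whose last vowel is 'a' (tugtamad → tugtamaduv, titodgam → titodgamuv, pisad → pisaduv) add -uv.
So kodsuzap → kodsuzapuv.

kodsuzapuv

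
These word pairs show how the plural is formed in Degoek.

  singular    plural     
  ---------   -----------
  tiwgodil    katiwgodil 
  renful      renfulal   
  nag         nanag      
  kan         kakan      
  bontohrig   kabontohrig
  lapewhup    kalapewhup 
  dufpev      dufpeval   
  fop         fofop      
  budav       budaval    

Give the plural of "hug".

fop and lapewhup both end in -p yet inflect differently (fofop, kalapewhup), so the final letter is not what conditions the rule; the number of vowels is.
"hug" has 1 vowel. The stems with 1 vowel (nag → nanag, fop → fofop, kan → kakan) repeat the first consonant+vowel as a prefix.
The other patterns: stems with 2 vowels add -al; stems with 3 vowels add the prefix ka-.
So hug → huhug.

huhug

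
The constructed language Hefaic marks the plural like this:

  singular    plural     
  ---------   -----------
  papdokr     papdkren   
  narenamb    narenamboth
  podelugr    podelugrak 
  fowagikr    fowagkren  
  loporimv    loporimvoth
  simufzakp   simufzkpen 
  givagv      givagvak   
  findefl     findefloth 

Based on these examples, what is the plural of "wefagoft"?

wefagoftoth

"wefagoft" has second-to-last letter 'f'. The one such stem in the data (findefl → findefloth) adds -oth, so the same rule applies.
The other patterns: stems whose second-to-last letter is 'k' delete the last vowel and add -en; stems whose second-to-last letter is 'g' add -ak.
So wefagoft → wefagoftoth.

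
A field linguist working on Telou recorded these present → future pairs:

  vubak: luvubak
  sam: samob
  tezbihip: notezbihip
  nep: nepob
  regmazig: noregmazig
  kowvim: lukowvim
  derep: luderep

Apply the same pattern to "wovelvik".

nowovelvik

"wovelvik" has 3 vowels. The stems with 3 vowels (regmazig → noregmazig, tezbihip → notezbihip) add the prefix no-.
So wovelvik → nowovelvik.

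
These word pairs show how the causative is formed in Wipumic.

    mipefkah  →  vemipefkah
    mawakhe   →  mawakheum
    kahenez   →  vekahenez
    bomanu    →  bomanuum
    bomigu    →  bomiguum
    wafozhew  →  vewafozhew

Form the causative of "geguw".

mawakhe and wafozhew both have last vowel 'e' yet inflect differently (mawakheum, vewafozhew), so the last vowel is not what conditions the rule; whether the stem ends in a vowel or a consonant is.
"geguw" ends in a consonant. The stems ending in a consonant (mipefkah → vemipefkah, wafozhew → vewafozhew, kahenez → vekahenez) add the prefix ve-.
So geguw → vegeguw.

vegeguw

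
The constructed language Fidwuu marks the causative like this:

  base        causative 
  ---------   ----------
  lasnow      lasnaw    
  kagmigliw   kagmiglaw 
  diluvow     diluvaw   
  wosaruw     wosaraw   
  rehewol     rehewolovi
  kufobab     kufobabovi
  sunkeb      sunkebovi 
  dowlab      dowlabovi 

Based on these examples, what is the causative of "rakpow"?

"rakpow" ends in -w. The stems ending in -w (lasnow → lasnaw, kagmigliw → kagmiglaw, diluvow → diluvaw) change the last vowel to 'a'.
The other pattern: stems ending in -b or -l add -ovi.
So rakpow → rakpaw.

rakpaw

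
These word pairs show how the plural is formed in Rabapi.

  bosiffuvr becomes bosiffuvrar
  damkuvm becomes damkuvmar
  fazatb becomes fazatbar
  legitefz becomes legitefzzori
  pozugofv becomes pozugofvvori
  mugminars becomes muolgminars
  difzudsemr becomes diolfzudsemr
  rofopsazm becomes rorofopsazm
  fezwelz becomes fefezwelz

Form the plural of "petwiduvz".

bosiffuvr and difzudsemr both end in -r yet inflect differently (bosiffuvrar, diolfzudsemr), so the final letter is not what conditions the rule; the second-to-last letter is.
"petwiduvz" has second-to-last letter 'v'. The stems whose second-to-last letter is 'v' (bosiffuvr → bosiffuvrar, damkuvm → damkuvmar) add -ar.
So petwiduvz → petwiduvzar.

petwiduvzar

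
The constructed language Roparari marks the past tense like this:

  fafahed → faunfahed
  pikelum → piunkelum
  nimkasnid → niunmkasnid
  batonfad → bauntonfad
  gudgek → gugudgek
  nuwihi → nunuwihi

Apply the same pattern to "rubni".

rurubni

fafahed and gudgek both have last vowel 'e' yet inflect differently (faunfahed, gugudgek), so the last vowel is not what conditions the rule; the final letter is.
"rubni" ends in -i. The one such stem in the data (nuwihi → nunuwihi) repeats the first consonant+vowel as a prefix (as does gudgek), so the same rule applies.
The other pattern: stems ending in -d or -m insert -un- after the first vowel.
So rubni → rurubni.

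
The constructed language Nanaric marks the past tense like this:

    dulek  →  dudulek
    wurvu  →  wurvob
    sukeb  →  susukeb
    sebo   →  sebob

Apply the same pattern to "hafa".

sukeb and sebo both begin with s- yet inflect differently (susukeb, sebob), so the first letter is not what conditions the rule; whether the stem ends in a vowel or a consonant is.
"hafa" ends in a vowel. The stems ending in a vowel (sebo → sebob, wurvu → wurvob) drop the final letter and add -ob.
The other pattern: stems ending in a consonant repeat the first consonant+vowel as a prefix.
So hafa → hafob.

hafob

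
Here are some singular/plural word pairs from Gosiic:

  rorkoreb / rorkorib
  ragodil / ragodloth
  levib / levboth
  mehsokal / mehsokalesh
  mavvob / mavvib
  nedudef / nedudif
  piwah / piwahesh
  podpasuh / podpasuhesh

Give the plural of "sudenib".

sudenboth

mavvob and levib both end in -b yet inflect differently (mavvib, levboth), so the final letter is not what conditions the rule; the last vowel is.
"sudenib" has last vowel 'i'. The stems whose last vowel is 'i' (levib → levboth, ragodil → ragodloth) delete the last vowel and add -oth.
The other patterns: stems whose last vowel is 'a' or 'u' add -esh; stems whose last vowel is 'e' or 'o' change the last vowel to 'i'.
So sudenib → sudenboth.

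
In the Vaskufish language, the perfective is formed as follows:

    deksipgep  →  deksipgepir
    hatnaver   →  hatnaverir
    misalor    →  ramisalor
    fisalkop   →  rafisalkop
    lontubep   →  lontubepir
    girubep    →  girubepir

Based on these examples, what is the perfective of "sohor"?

hatnaver and misalor both end in -r yet inflect differently (hatnaverir, ramisalor), so the final letter is not what conditions the rule; the last vowel is.
"sohor" has last vowel 'o'. The stems whose last vowel is 'o' (misalor → ramisalor, fisalkop → rafisalkop) add the prefix ra-.
The other pattern: stems whose last vowel is 'e' add -ir.
So sohor → rasohor.

rasohor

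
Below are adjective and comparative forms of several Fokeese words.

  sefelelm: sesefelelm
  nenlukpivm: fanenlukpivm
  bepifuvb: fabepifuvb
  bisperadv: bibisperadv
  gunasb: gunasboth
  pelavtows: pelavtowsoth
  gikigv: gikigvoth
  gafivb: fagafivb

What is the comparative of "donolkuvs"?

fadonolkuvs

"donolkuvs" has second-to-last letter 'v'. The stems whose second-to-last letter is 'v' (nenlukpivm → fanenlukpivm, gafivb → fagafivb, bepifuvb → fabepifuvb) add the prefix fa-.
The other patterns: stems whose second-to-last letter is 'd' or 'l' repeat the first consonant+vowel as a prefix; stems whose second-to-last letter is 'g', 's' or 'w' add -oth.
So donolkuvs → fadonolkuvs.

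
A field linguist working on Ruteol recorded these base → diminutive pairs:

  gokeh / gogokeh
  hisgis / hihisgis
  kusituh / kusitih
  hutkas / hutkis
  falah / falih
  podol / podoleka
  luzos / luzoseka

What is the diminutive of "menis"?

memenis

hutkas and luzos both end in -s yet inflect differently (hutkis, luzoseka), so the final letter is not what conditions the rule; the last vowel is.
"menis" has last vowel 'i'. The one such stem in the data (hisgis → hihisgis) repeats the first consonant+vowel as a prefix (as does gokeh), so the same rule applies.
The other patterns: stems whose last vowel is 'a' or 'u' change the last vowel to 'i'; stems whose last vowel is 'o' add -eka.
So menis → memenis.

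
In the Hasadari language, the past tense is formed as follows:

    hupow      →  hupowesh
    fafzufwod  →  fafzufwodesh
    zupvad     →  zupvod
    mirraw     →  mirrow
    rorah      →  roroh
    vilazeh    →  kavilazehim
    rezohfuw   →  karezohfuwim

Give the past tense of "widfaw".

widfow

"widfaw" has last vowel 'a'. The stems whose last vowel is 'a' (zupvad → zupvod, mirraw → mirrow, rorah → roroh) change the last vowel to 'o'.
So widfaw → widfow.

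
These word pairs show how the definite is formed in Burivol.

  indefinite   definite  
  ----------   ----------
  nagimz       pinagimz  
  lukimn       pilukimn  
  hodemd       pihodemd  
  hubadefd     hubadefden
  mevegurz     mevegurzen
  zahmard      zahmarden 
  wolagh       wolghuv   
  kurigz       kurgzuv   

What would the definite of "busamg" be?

pibusamg

"busamg" has second-to-last letter 'm'. The stems whose second-to-last letter is 'm' (nagimz → pinagimz, lukimn → pilukimn, hodemd → pihodemd) add the prefix pi-.
The other patterns: stems whose second-to-last letter is 'f' or 'r' add -en; stems whose second-to-last letter is 'g' delete the last vowel and add -uv.
So busamg → pibusamg.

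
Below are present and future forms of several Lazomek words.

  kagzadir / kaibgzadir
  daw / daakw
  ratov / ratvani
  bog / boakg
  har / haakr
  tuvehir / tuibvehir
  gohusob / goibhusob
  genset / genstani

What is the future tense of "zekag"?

har and tuvehir both end in -r yet inflect differently (haakr, tuibvehir), so the final letter is not what conditions the rule; the number of vowels is.
"zekag" has 2 vowels. The stems with 2 vowels (genset → genstani, ratov → ratvani) delete the last vowel and add -ani.
So zekag → zekgani.

zekgani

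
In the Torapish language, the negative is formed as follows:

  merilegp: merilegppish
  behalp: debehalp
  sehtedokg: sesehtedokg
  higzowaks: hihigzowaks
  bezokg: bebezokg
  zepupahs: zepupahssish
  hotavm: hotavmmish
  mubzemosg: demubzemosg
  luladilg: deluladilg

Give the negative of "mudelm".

demudelm

"mudelm" has second-to-last letter 'l'. The stems whose second-to-last letter is 'l' (behalp → debehalp, luladilg → deluladilg) add the prefix de-.
The other patterns: stems whose second-to-last letter is 'k' repeat the first consonant+vowel as a prefix; stems whose second-to-last letter is 'g', 'h' or 'v' double the final consonant and add -ish.
So mudelm → demudelm.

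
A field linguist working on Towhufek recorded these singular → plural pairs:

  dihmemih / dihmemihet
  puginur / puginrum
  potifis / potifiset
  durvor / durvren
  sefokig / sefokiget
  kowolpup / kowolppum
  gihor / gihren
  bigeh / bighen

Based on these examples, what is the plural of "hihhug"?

hihhgum

puginur and durvor both end in -r yet inflect differently (puginrum, durvren), so the final letter is not what conditions the rule; the last vowel is.
"hihhug" has last vowel 'u'. The stems whose last vowel is 'u' (puginur → puginrum, kowolpup → kowolppum) delete the last vowel and add -um.
The other patterns: stems whose last vowel is 'i' add -et; stems whose last vowel is 'e' or 'o' delete the last vowel and add -en.
So hihhug → hihhgum.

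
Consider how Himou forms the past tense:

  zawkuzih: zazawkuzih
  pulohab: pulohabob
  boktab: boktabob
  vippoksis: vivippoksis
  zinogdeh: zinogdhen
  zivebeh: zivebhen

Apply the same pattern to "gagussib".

zawkuzih and zivebeh both end in -h yet inflect differently (zazawkuzih, zivebhen), so the final letter is not what conditions the rule; the last vowel is.
"gagussib" has last vowel 'i'. The stems whose last vowel is 'i' (vippoksis → vivippoksis, zawkuzih → zazawkuzih) repeat the first consonant+vowel as a prefix.
The other patterns: stems whose last vowel is 'a' add -ob; stems whose last vowel is 'e' delete the last vowel and add -en.
So gagussib → gagagussib.

gagagussib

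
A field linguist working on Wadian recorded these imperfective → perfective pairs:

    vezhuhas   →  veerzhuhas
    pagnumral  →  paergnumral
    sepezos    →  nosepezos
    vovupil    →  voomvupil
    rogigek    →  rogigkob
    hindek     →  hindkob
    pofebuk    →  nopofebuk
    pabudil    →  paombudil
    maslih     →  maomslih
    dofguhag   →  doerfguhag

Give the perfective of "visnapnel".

visnapnlob

"visnapnel" has last vowel 'e'. The stems whose last vowel is 'e' (rogigek → rogigkob, hindek → hindkob) delete the last vowel and add -ob.
So visnapnel → visnapnlob.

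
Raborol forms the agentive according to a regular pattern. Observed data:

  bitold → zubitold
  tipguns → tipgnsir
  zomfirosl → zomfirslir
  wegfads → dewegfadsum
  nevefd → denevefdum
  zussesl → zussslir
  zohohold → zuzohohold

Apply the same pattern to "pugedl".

"pugedl" has second-to-last letter 'd'. The one such stem in the data (wegfads → dewegfadsum) adds de- … -um around the stem, so the same rule applies.
The other patterns: stems whose second-to-last letter is 'l' add the prefix zu-; stems whose second-to-last letter is 'n' or 's' delete the last vowel and add -ir.
So pugedl → depugedlum.

depugedlum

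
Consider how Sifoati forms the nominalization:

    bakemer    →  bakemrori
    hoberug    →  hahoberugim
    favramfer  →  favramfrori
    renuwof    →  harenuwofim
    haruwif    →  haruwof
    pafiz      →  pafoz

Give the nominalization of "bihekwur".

habihekwurim

haruwif and renuwof both end in -f yet inflect differently (haruwof, harenuwofim), so the final letter is not what conditions the rule; the last vowel is.
"bihekwur" has last vowel 'u'. The one such stem in the data (hoberug → hahoberugim) adds ha- … -im around the stem, so the same rule applies.
So bihekwur → habihekwurim.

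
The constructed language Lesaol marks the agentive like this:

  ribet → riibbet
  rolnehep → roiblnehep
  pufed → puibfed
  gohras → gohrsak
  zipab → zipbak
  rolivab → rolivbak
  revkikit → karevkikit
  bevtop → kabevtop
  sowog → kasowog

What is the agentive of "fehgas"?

ribet and revkikit both end in -t yet inflect differently (riibbet, karevkikit), so the final letter is not what conditions the rule; the last vowel is.
"fehgas" has last vowel 'a'. The stems whose last vowel is 'a' (gohras → gohrsak, zipab → zipbak, rolivab → rolivbak) delete the last vowel and add -ak.
So fehgas → fehgsak.

fehgsak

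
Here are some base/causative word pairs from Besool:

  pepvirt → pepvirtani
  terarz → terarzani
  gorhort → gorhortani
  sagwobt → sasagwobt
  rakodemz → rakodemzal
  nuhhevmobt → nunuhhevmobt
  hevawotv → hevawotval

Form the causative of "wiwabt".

"wiwabt" has second-to-last letter 'b'. The stems whose second-to-last letter is 'b' (sagwobt → sasagwobt, nuhhevmobt → nunuhhevmobt) repeat the first consonant+vowel as a prefix.
So wiwabt → wiwiwabt.

wiwiwabt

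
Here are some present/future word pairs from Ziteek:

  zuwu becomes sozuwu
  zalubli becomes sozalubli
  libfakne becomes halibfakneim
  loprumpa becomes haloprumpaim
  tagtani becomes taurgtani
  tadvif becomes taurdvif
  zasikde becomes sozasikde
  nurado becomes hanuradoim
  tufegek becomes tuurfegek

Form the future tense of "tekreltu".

teurkreltu

"tekreltu" begins with t-. The stems beginning with t- (tufegek → tuurfegek, tadvif → taurdvif, tagtani → taurgtani) insert -ur- after the first vowel.
So tekreltu → teurkreltu.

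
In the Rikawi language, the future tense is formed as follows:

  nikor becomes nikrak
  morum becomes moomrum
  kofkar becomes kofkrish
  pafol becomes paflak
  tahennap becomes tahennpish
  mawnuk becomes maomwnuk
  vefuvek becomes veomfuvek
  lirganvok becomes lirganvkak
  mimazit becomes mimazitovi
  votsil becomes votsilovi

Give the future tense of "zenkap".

zenkpish

"zenkap" has last vowel 'a'. The stems whose last vowel is 'a' (tahennap → tahennpish, kofkar → kofkrish) delete the last vowel and add -ish.
So zenkap → zenkpish.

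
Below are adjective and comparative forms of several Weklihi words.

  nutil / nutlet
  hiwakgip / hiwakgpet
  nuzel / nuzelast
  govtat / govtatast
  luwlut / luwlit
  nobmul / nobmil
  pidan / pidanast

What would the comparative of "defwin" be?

defwnet

"defwin" has last vowel 'i'. The stems whose last vowel is 'i' (hiwakgip → hiwakgpet, nutil → nutlet) delete the last vowel and add -et.
So defwin → defwnet.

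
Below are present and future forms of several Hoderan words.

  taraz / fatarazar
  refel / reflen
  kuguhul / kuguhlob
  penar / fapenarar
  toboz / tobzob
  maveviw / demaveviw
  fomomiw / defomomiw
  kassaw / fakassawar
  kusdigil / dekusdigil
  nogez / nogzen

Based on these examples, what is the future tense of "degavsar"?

fadegavsarar

nogez and taraz both end in -z yet inflect differently (nogzen, fatarazar), so the final letter is not what conditions the rule; the last vowel is.
"degavsar" has last vowel 'a'. The stems whose last vowel is 'a' (taraz → fatarazar, penar → fapenarar, kassaw → fakassawar) add fa- … -ar around the stem.
The other patterns: stems whose last vowel is 'e' delete the last vowel and add -en; stems whose last vowel is 'i' add the prefix de-; stems whose last vowel is 'o' or 'u' delete the last vowel and add -ob.
So degavsar → fadegavsarar.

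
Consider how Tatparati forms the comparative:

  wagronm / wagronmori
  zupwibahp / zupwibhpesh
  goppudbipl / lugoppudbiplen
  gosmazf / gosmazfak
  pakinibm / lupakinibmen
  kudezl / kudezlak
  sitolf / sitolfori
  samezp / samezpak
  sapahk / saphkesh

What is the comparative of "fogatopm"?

"fogatopm" has second-to-last letter 'p'. The one such stem in the data (goppudbipl → lugoppudbiplen) adds lu- … -en around the stem, so the same rule applies.
The other patterns: stems whose second-to-last letter is 'h' delete the last vowel and add -esh; stems whose second-to-last letter is 'z' add -ak; stems whose second-to-last letter is 'l' or 'n' add -ori.
So fogatopm → lufogatopmen.

lufogatopmen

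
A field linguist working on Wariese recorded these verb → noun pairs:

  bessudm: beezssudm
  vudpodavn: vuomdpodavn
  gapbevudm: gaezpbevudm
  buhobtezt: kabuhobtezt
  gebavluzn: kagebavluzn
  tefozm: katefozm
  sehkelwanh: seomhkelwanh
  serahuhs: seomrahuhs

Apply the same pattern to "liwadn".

"liwadn" has second-to-last letter 'd'. The stems whose second-to-last letter is 'd' (bessudm → beezssudm, gapbevudm → gaezpbevudm) insert -ez- after the first vowel.
So liwadn → liezwadn.

liezwadn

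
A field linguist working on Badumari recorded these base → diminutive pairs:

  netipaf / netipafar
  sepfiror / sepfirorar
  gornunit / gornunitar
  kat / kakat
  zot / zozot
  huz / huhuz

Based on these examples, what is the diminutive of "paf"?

gornunit and kat both end in -t yet inflect differently (gornunitar, kakat), so the final letter is not what conditions the rule; the number of vowels is.
"paf" has 1 vowel. The stems with 1 vowel (kat → kakat, zot → zozot, huz → huhuz) repeat the first consonant+vowel as a prefix.
So paf → papaf.

papaf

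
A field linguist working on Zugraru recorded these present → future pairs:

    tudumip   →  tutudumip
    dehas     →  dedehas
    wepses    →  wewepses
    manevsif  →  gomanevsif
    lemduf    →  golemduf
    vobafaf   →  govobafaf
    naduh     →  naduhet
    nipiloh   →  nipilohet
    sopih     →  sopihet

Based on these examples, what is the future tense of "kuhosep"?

kukuhosep

"kuhosep" ends in -p. The one such stem in the data (tudumip → tutudumip) repeats the first consonant+vowel as a prefix (as do dehas, wepses), so the same rule applies.
So kuhosep → kukuhosep.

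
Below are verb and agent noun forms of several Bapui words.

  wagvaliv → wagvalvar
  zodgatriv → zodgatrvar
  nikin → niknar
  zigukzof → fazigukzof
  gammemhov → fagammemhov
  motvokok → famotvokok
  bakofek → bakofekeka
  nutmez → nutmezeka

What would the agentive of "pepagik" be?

"pepagik" has last vowel 'i'. The stems whose last vowel is 'i' (wagvaliv → wagvalvar, zodgatriv → zodgatrvar, nikin → niknar) delete the last vowel and add -ar.
So pepagik → pepagkar.

pepagkar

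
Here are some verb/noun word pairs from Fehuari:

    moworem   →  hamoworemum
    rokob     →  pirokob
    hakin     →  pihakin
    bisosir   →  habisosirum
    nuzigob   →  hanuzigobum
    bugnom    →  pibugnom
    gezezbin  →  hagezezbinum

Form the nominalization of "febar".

"febar" has 2 vowels. The stems with 2 vowels (hakin → pihakin, rokob → pirokob, bugnom → pibugnom) add the prefix pi-.
So febar → pifebar.

pifebar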